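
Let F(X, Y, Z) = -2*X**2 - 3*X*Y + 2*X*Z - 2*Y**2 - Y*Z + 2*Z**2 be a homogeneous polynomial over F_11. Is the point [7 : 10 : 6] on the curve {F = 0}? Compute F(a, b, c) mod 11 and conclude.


F(7,10,6) ≡ 6 (mod 11); P is NOT on the curve.

Evaluate F(7, 10, 6) term-by-term (mod 11).
  -2*X**2 ↦ -2·49·1·1 = -98
  -3*X*Y ↦ -3·7·10·1 = -210
  2*X*Z ↦ 2·7·1·6 = 84
  -2*Y**2 ↦ -2·1·100·1 = -200
  -Y*Z ↦ -1·1·10·6 = -60
  2*Z**2 ↦ 2·1·1·36 = 72
Sum: F(7, 10, 6) = (-98) + (-210) + (84) + (-200) + (-60) + (72) = -412.
Reducing mod 11: -412 ≡ 6 (mod 11).
Since F(a, b, c) ≡ 6 ≠ 0 (mod 11), P does NOT lie on the curve.


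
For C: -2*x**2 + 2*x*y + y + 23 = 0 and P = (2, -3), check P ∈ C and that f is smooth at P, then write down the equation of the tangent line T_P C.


Tangent line at P: -14*x + 5*y + 43 = 0.

Step 1: f(2, -3) = 0, so P lies on C.
Step 2: partial derivatives
  f_x(x, y) = -4*x + 2*y, f_y(x, y) = 2*x + 1.
  f_x(P) = -14, f_y(P) = 5 (gradient nonzero, so P is smooth).
Step 3: tangent line at P: -14·(x − 2) + 5·(y − -3) = 0.
Expanding: -14*x + 5*y + 43 = 0.


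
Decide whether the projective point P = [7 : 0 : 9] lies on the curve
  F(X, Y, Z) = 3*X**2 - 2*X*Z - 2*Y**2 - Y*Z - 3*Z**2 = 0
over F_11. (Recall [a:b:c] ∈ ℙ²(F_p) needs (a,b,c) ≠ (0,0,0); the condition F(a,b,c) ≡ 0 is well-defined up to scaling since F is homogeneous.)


F(7,0,9) ≡ 9 (mod 11); P is NOT on the curve.

Evaluate F(7, 0, 9) term-by-term (mod 11).
  3*X**2 ↦ 3·49·1·1 = 147
  -2*X*Z ↦ -2·7·1·9 = -126
  -2*Y**2 ↦ -2·1·0·1 = 0
  -Y*Z ↦ -1·1·0·9 = 0
  -3*Z**2 ↦ -3·1·1·81 = -243
Sum: F(7, 0, 9) = (147) + (-126) + (0) + (0) + (-243) = -222.
Reducing mod 11: -222 ≡ 9 (mod 11).
Since F(a, b, c) ≡ 9 ≠ 0 (mod 11), P does NOT lie on the curve.


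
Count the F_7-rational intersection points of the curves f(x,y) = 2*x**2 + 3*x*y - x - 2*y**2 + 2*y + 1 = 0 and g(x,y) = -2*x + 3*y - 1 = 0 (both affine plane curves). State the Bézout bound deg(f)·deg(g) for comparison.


Common zeros: {(2, 4)}; count = 1; Bézout bound = 2.

deg(f) = 2, deg(g) = 1, so Bézout bound = 2.
Scan x ∈ F_7. For each x, list the y ∈ F_7 with f(x, y) ≡ 0 and those with g(x, y) ≡ 0 (mod 7); the common zeros in that column are the intersection.
  x = 0: f ≡ 0 at y ∈ ∅; g ≡ 0 at y ∈ {5}; common: ∅.
  x = 1: f ≡ 0 at y ∈ ∅; g ≡ 0 at y ∈ {1}; common: ∅.
  x = 2: f ≡ 0 at y ∈ {0, 4}; g ≡ 0 at y ∈ {4}; common: {4}.
  x = 3: f ≡ 0 at y ∈ {4, 5}; g ≡ 0 at y ∈ {0}; common: ∅.
  x = 4: f ≡ 0 at y ∈ {2, 5}; g ≡ 0 at y ∈ {3}; common: ∅.
  x = 5: f ≡ 0 at y ∈ ∅; g ≡ 0 at y ∈ {6}; common: ∅.
  x = 6: f ≡ 0 at y ∈ ∅; g ≡ 0 at y ∈ {2}; common: ∅.
Collecting: common zeros = {(2, 4)}, so the count is 1.
Comparison with the Bézout bound: 1 ≤ 2 = deg(f)·deg(g), as expected for curves with no common component (the affine F_7-count falls short of the bound because intersections may lie at infinity, over extension fields, or carry multiplicity).


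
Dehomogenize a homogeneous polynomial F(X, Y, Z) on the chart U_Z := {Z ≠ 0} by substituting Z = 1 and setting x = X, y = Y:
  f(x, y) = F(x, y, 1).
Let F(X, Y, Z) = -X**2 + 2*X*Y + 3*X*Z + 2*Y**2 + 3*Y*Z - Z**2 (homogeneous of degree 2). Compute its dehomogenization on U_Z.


f(x, y) = -x**2 + 2*x*y + 3*x + 2*y**2 + 3*y - 1

On U_Z we set Z = 1. Each monomial c·X^i·Y^j·Z^k in F becomes c·x^i·y^j·1^k = c·x^i·y^j.
Substituting Z = 1: F(X, Y, 1) = -x**2 + 2*x*y + 3*x + 2*y**2 + 3*y - 1.
Note: deg(f) ≤ deg(F) = 2; strict inequality happens when F is divisible by Z (lost terms).


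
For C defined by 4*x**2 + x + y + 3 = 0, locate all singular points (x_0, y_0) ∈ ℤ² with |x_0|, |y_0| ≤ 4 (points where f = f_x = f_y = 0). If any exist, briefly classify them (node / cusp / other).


No singular points in the scanned grid; C is smooth there.

Compute partial derivatives:
  f_x = 8*x + 1.
  f_y = 1.
f_y = 1 is a nonzero constant, so f_y never vanishes: no point (x, y) can satisfy f = f_x = f_y = 0. In particular no (x, y) ∈ {−4, ..., 4}² is singular; the curve is smooth.


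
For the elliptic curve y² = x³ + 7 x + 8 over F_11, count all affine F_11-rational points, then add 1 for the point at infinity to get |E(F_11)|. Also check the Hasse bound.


Affine points = {(1, 4), (1, 7), (3, 1), (3, 10), (4, 1), (4, 10), (5, 5), (5, 6), (7, 2), (7, 9), (8, 2), (8, 9), (10, 0)}; affine count = 13; |E(F_11)| = 14.

Discriminant check: Δ ∝ 4a³ + 27b² = 4·7³ + 27·8² = 4·343 + 27·64 ≡ 9 (mod 11). Nonzero ⇒ E is nonsingular.
For each x ∈ F_11, compute rhs = x³ + 7·x + 8 mod 11, then count y ∈ F_11 with y² ≡ rhs.
  x = 0: rhs = 8, matching y values: none (0 points).
  x = 1: rhs = 5, matching y values: 4, 7 (2 points).
  x = 2: rhs = 8, matching y values: none (0 points).
  x = 3: rhs = 1, matching y values: 1, 10 (2 points).
  x = 4: rhs = 1, matching y values: 1, 10 (2 points).
  x = 5: rhs = 3, matching y values: 5, 6 (2 points).
  x = 6: rhs = 2, matching y values: none (0 points).
  x = 7: rhs = 4, matching y values: 2, 9 (2 points).
  x = 8: rhs = 4, matching y values: 2, 9 (2 points).
  x = 9: rhs = 8, matching y values: none (0 points).
  x = 10: rhs = 0, matching y values: 0 (1 points).
Total affine count: 13.
Full point count |E(F_11)| = 13 + 1 = 14.
Hasse bound: |14 − (11+1)| = |2| = 2 ≤ 2√11 ≈ 6.6332 ✓.


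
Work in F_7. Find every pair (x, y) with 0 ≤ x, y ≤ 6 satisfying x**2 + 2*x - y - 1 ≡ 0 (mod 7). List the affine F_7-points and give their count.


Affine F_7-points: {(0, 6), (1, 2), (2, 0), (3, 0), (4, 2), (5, 6), (6, 5)}; count = 7.

For each of the 49 pairs (x, y) ∈ F_7², evaluate f(x, y) mod 7. Record the zeros.
  x = 0: [0↦6, 1↦5, 2↦4, 3↦3, 4↦2, 5↦1, 6↦0]  zeros at y ∈ {6}
  x = 1: [0↦2, 1↦1, 2↦0, 3↦6, 4↦5, 5↦4, 6↦3]  zeros at y ∈ {2}
  x = 2: [0↦0, 1↦6, 2↦5, 3↦4, 4↦3, 5↦2, 6↦1]  zeros at y ∈ {0}
  x = 3: [0↦0, 1↦6, 2↦5, 3↦4, 4↦3, 5↦2, 6↦1]  zeros at y ∈ {0}
  x = 4: [0↦2, 1↦1, 2↦0, 3↦6, 4↦5, 5↦4, 6↦3]  zeros at y ∈ {2}
  x = 5: [0↦6, 1↦5, 2↦4, 3↦3, 4↦2, 5↦1, 6↦0]  zeros at y ∈ {6}
  x = 6: [0↦5, 1↦4, 2↦3, 3↦2, 4↦1, 5↦0, 6↦6]  zeros at y ∈ {5}
Collecting zeros: affine points = {(0, 6), (1, 2), (2, 0), (3, 0), (4, 2), (5, 6), (6, 5)}.
Total count |C(F_7)_aff| = 7.


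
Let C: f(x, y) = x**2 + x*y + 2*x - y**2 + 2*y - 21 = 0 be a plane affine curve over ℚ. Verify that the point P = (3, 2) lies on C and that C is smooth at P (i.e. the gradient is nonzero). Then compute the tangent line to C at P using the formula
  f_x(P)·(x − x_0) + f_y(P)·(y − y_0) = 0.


Tangent line at P: 10*x + y - 32 = 0.

Step 1: f(3, 2) = 0, so P lies on C.
Step 2: partial derivatives
  f_x(x, y) = 2*x + y + 2, f_y(x, y) = x - 2*y + 2.
  f_x(P) = 10, f_y(P) = 1 (gradient nonzero, so P is smooth).
Step 3: tangent line at P: 10·(x − 3) + 1·(y − 2) = 0.
Expanding: 10*x + y - 32 = 0.


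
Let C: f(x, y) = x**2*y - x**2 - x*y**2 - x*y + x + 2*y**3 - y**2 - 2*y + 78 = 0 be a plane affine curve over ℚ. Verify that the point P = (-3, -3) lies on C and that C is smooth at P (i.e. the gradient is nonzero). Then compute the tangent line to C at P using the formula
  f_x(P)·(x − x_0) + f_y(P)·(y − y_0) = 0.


Tangent line at P: 19*x + 52*y + 213 = 0.

Step 1: f(-3, -3) = 0, so P lies on C.
Step 2: partial derivatives
  f_x(x, y) = 2*x*y - 2*x - y**2 - y + 1, f_y(x, y) = x**2 - 2*x*y - x + 6*y**2 - 2*y - 2.
  f_x(P) = 19, f_y(P) = 52 (gradient nonzero, so P is smooth).
Step 3: tangent line at P: 19·(x − -3) + 52·(y − -3) = 0.
Expanding: 19*x + 52*y + 213 = 0.


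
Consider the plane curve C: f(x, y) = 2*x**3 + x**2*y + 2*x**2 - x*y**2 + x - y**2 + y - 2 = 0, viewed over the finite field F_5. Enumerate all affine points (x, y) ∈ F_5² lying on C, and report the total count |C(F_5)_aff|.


Affine F_5-points: {(4, 4)}; count = 1.

For each of the 25 pairs (x, y) ∈ F_5², evaluate f(x, y) mod 5. Record the zeros.
  x = 0: [0↦3, 1↦3, 2↦1, 3↦2, 4↦1]  zeros at y ∈ ∅
  x = 1: [0↦3, 1↦3, 2↦4, 3↦1, 4↦4]  zeros at y ∈ ∅
  x = 2: [0↦4, 1↦1, 2↦2, 3↦2, 4↦1]  zeros at y ∈ ∅
  x = 3: [0↦3, 1↦4, 2↦2, 3↦2, 4↦4]  zeros at y ∈ ∅
  x = 4: [0↦2, 1↦4, 2↦1, 3↦3, 4↦0]  zeros at y ∈ {4}
Collecting zeros: affine points = {(4, 4)}.
Total count |C(F_5)_aff| = 1.


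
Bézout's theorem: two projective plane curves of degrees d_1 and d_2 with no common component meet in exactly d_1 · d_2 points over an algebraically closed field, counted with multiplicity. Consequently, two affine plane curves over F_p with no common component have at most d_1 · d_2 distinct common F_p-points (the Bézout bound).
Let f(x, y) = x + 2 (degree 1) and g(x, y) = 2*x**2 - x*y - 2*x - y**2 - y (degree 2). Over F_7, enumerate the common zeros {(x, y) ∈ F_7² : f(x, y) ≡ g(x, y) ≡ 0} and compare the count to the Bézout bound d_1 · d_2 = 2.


Common zeros: {(5, 4)}; count = 1; Bézout bound = 2.

deg(f) = 1, deg(g) = 2, so Bézout bound = 2.
Scan x ∈ F_7. For each x, list the y ∈ F_7 with f(x, y) ≡ 0 and those with g(x, y) ≡ 0 (mod 7); the common zeros in that column are the intersection.
  x = 0: f ≡ 0 at y ∈ ∅; g ≡ 0 at y ∈ {0, 6}; common: ∅.
  x = 1: f ≡ 0 at y ∈ ∅; g ≡ 0 at y ∈ {0, 5}; common: ∅.
  x = 2: f ≡ 0 at y ∈ ∅; g ≡ 0 at y ∈ {1, 3}; common: ∅.
  x = 3: f ≡ 0 at y ∈ ∅; g ≡ 0 at y ∈ {1, 2}; common: ∅.
  x = 4: f ≡ 0 at y ∈ ∅; g ≡ 0 at y ∈ {3, 6}; common: ∅.
  x = 5: f ≡ 0 at y ∈ {0, 1, 2, 3, 4, 5, 6}; g ≡ 0 at y ∈ {4}; common: {4}.
  x = 6: f ≡ 0 at y ∈ ∅; g ≡ 0 at y ∈ {2, 5}; common: ∅.
Collecting: common zeros = {(5, 4)}, so the count is 1.
Comparison with the Bézout bound: 1 ≤ 2 = deg(f)·deg(g), as expected for curves with no common component (the affine F_7-count falls short of the bound because intersections may lie at infinity, over extension fields, or carry multiplicity).


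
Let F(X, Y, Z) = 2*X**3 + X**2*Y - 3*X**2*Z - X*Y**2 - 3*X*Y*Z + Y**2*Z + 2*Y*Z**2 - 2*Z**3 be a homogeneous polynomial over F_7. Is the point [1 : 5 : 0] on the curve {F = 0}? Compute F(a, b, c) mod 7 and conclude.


F(1,5,0) ≡ 3 (mod 7); P is NOT on the curve.

Evaluate F(1, 5, 0) term-by-term (mod 7).
  2*X**3 ↦ 2·1·1·1 = 2
  X**2*Y ↦ 1·1·5·1 = 5
  -3*X**2*Z ↦ -3·1·1·0 = 0
  -X*Y**2 ↦ -1·1·25·1 = -25
  -3*X*Y*Z ↦ -3·1·5·0 = 0
  Y**2*Z ↦ 1·1·25·0 = 0
  2*Y*Z**2 ↦ 2·1·5·0 = 0
  -2*Z**3 ↦ -2·1·1·0 = 0
Sum: F(1, 5, 0) = (2) + (5) + (0) + (-25) + (0) + (0) + (0) + (0) = -18.
Reducing mod 7: -18 ≡ 3 (mod 7).
Since F(a, b, c) ≡ 3 ≠ 0 (mod 7), P does NOT lie on the curve.


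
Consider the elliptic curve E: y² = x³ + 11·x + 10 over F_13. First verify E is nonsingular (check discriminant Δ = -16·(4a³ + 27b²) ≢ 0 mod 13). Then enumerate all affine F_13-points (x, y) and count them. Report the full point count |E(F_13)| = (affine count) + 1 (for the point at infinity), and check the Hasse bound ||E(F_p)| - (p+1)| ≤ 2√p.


Affine points = {(0, 6), (0, 7), (1, 3), (1, 10), (2, 1), (2, 12), (4, 1), (4, 12), (7, 1), (7, 12), (8, 5), (8, 8)}; affine count = 12; |E(F_13)| = 13.

Discriminant check: Δ ∝ 4a³ + 27b² = 4·11³ + 27·10² = 4·1331 + 27·100 ≡ 3 (mod 13). Nonzero ⇒ E is nonsingular.
For each x ∈ F_13, compute rhs = x³ + 11·x + 10 mod 13, then count y ∈ F_13 with y² ≡ rhs.
  x = 0: rhs = 10, matching y values: 6, 7 (2 points).
  x = 1: rhs = 9, matching y values: 3, 10 (2 points).
  x = 2: rhs = 1, matching y values: 1, 12 (2 points).
  x = 3: rhs = 5, matching y values: none (0 points).
  x = 4: rhs = 1, matching y values: 1, 12 (2 points).
  x = 5: rhs = 8, matching y values: none (0 points).
  x = 6: rhs = 6, matching y values: none (0 points).
  x = 7: rhs = 1, matching y values: 1, 12 (2 points).
  x = 8: rhs = 12, matching y values: 5, 8 (2 points).
  x = 9: rhs = 6, matching y values: none (0 points).
  x = 10: rhs = 2, matching y values: none (0 points).
  x = 11: rhs = 6, matching y values: none (0 points).
  x = 12: rhs = 11, matching y values: none (0 points).
Total affine count: 12.
Full point count |E(F_13)| = 12 + 1 = 13.
Hasse bound: |13 − (13+1)| = |-1| = 1 ≤ 2√13 ≈ 7.2111 ✓.


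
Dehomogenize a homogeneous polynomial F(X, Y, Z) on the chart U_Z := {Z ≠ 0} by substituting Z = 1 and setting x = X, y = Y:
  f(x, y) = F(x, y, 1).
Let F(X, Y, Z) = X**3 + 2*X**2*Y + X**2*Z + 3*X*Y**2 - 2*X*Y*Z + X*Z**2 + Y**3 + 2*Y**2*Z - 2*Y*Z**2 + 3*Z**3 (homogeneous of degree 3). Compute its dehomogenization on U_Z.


f(x, y) = x**3 + 2*x**2*y + x**2 + 3*x*y**2 - 2*x*y + x + y**3 + 2*y**2 - 2*y + 3

On U_Z we set Z = 1. Each monomial c·X^i·Y^j·Z^k in F becomes c·x^i·y^j·1^k = c·x^i·y^j.
Substituting Z = 1: F(X, Y, 1) = x**3 + 2*x**2*y + x**2 + 3*x*y**2 - 2*x*y + x + y**3 + 2*y**2 - 2*y + 3.
Note: deg(f) ≤ deg(F) = 3; strict inequality happens when F is divisible by Z (lost terms).


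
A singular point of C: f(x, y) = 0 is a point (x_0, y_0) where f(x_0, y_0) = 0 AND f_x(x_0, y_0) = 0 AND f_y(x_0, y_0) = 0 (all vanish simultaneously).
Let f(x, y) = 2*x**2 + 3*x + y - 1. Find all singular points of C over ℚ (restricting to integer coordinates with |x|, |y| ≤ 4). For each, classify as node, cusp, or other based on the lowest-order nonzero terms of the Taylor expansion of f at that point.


No singular points in the scanned grid; C is smooth there.

Compute partial derivatives:
  f_x = 4*x + 3.
  f_y = 1.
f_y = 1 is a nonzero constant, so f_y never vanishes: no point (x, y) can satisfy f = f_x = f_y = 0. In particular no (x, y) ∈ {−4, ..., 4}² is singular; the curve is smooth.


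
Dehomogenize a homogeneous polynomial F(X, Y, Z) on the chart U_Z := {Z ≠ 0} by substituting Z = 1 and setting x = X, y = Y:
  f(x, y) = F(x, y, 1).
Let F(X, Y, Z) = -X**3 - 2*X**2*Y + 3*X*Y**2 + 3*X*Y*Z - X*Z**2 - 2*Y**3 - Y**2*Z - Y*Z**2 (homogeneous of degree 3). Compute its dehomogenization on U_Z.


f(x, y) = -x**3 - 2*x**2*y + 3*x*y**2 + 3*x*y - x - 2*y**3 - y**2 - y

On U_Z we set Z = 1. Each monomial c·X^i·Y^j·Z^k in F becomes c·x^i·y^j·1^k = c·x^i·y^j.
Substituting Z = 1: F(X, Y, 1) = -x**3 - 2*x**2*y + 3*x*y**2 + 3*x*y - x - 2*y**3 - y**2 - y.
Note: deg(f) ≤ deg(F) = 3; strict inequality happens when F is divisible by Z (lost terms).


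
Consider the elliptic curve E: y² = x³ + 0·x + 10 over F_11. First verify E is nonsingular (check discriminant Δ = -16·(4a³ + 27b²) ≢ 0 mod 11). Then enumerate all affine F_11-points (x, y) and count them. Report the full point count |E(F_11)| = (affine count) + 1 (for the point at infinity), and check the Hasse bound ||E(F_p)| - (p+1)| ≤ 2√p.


Affine points = {(1, 0), (3, 2), (3, 9), (5, 5), (5, 6), (7, 1), (7, 10), (8, 4), (8, 7), (10, 3), (10, 8)}; affine count = 11; |E(F_11)| = 12.

Discriminant check: Δ ∝ 4a³ + 27b² = 4·0³ + 27·10² = 4·0 + 27·100 ≡ 5 (mod 11). Nonzero ⇒ E is nonsingular.
For each x ∈ F_11, compute rhs = x³ + 0·x + 10 mod 11, then count y ∈ F_11 with y² ≡ rhs.
  x = 0: rhs = 10, matching y values: none (0 points).
  x = 1: rhs = 0, matching y values: 0 (1 points).
  x = 2: rhs = 7, matching y values: none (0 points).
  x = 3: rhs = 4, matching y values: 2, 9 (2 points).
  x = 4: rhs = 8, matching y values: none (0 points).
  x = 5: rhs = 3, matching y values: 5, 6 (2 points).
  x = 6: rhs = 6, matching y values: none (0 points).
  x = 7: rhs = 1, matching y values: 1, 10 (2 points).
  x = 8: rhs = 5, matching y values: 4, 7 (2 points).
  x = 9: rhs = 2, matching y values: none (0 points).
  x = 10: rhs = 9, matching y values: 3, 8 (2 points).
Total affine count: 11.
Full point count |E(F_11)| = 11 + 1 = 12.
Hasse bound: |12 − (11+1)| = |0| = 0 ≤ 2√11 ≈ 6.6332 ✓.


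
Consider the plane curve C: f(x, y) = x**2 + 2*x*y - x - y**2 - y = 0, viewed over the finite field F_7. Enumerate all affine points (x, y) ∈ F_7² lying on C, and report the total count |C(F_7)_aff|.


Affine F_7-points: {(0, 0), (0, 6), (1, 0), (1, 1), (3, 6), (5, 1)}; count = 6.

For each of the 49 pairs (x, y) ∈ F_7², evaluate f(x, y) mod 7. Record the zeros.
  x = 0: [0↦0, 1↦5, 2↦1, 3↦2, 4↦1, 5↦5, 6↦0]  zeros at y ∈ {0, 6}
  x = 1: [0↦0, 1↦0, 2↦5, 3↦1, 4↦2, 5↦1, 6↦5]  zeros at y ∈ {0, 1}
  x = 2: [0↦2, 1↦4, 2↦4, 3↦2, 4↦5, 5↦6, 6↦5]  zeros at y ∈ ∅
  x = 3: [0↦6, 1↦3, 2↦5, 3↦5, 4↦3, 5↦6, 6↦0]  zeros at y ∈ {6}
  x = 4: [0↦5, 1↦4, 2↦1, 3↦3, 4↦3, 5↦1, 6↦4]  zeros at y ∈ ∅
  x = 5: [0↦6, 1↦0, 2↦6, 3↦3, 4↦5, 5↦5, 6↦3]  zeros at y ∈ {1}
  x = 6: [0↦2, 1↦5, 2↦6, 3↦5, 4↦2, 5↦4, 6↦4]  zeros at y ∈ ∅
Collecting zeros: affine points = {(0, 0), (0, 6), (1, 0), (1, 1), (3, 6), (5, 1)}.
Total count |C(F_7)_aff| = 6.


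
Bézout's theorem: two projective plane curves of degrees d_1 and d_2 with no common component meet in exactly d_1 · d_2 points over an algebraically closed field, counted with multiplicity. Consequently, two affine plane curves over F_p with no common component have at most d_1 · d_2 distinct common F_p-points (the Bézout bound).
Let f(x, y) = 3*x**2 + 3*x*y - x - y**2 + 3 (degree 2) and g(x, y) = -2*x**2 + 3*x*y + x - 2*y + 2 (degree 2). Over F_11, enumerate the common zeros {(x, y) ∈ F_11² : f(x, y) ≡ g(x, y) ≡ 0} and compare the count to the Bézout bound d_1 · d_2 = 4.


Common zeros: {(9, 10)}; count = 1; Bézout bound = 4.

deg(f) = 2, deg(g) = 2, so Bézout bound = 4.
Scan x ∈ F_11. For each x, list the y ∈ F_11 with f(x, y) ≡ 0 and those with g(x, y) ≡ 0 (mod 11); the common zeros in that column are the intersection.
  x = 0: f ≡ 0 at y ∈ {5, 6}; g ≡ 0 at y ∈ {1}; common: ∅.
  x = 1: f ≡ 0 at y ∈ ∅; g ≡ 0 at y ∈ {10}; common: ∅.
  x = 2: f ≡ 0 at y ∈ {3}; g ≡ 0 at y ∈ {1}; common: ∅.
  x = 3: f ≡ 0 at y ∈ ∅; g ≡ 0 at y ∈ {5}; common: ∅.
  x = 4: f ≡ 0 at y ∈ ∅; g ≡ 0 at y ∈ {7}; common: ∅.
  x = 5: f ≡ 0 at y ∈ {2}; g ≡ 0 at y ∈ {5}; common: ∅.
  x = 6: f ≡ 0 at y ∈ ∅; g ≡ 0 at y ∈ {4}; common: ∅.
  x = 7: f ≡ 0 at y ∈ {0, 10}; g ≡ 0 at y ∈ {7}; common: ∅.
  x = 8: f ≡ 0 at y ∈ {0, 2}; g ≡ 0 at y ∈ ∅; common: ∅.
  x = 9: f ≡ 0 at y ∈ {6, 10}; g ≡ 0 at y ∈ {10}; common: {10}.
  x = 10: f ≡ 0 at y ∈ {3, 5}; g ≡ 0 at y ∈ {2}; common: ∅.
Collecting: common zeros = {(9, 10)}, so the count is 1.
Comparison with the Bézout bound: 1 ≤ 4 = deg(f)·deg(g), as expected for curves with no common component (the affine F_11-count falls short of the bound because intersections may lie at infinity, over extension fields, or carry multiplicity).


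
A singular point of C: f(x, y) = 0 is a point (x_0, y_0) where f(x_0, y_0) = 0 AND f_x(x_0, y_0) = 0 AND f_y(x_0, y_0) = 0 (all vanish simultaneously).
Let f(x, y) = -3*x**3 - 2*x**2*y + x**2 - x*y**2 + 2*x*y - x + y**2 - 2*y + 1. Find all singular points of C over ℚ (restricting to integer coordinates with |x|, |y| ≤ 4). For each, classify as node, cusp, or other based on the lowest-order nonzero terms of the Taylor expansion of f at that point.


Singular points: {(0, 1)}; classification: node.

Compute partial derivatives:
  f_x = -9*x**2 - 4*x*y + 2*x - y**2 + 2*y - 1.
  f_y = -2*x**2 - 2*x*y + 2*x + 2*y - 2.
Scan x_0 ∈ {−4, ..., 4}. For each x_0, f_y(x_0, y) is a polynomial in y; find its integer roots y ∈ {−4, ..., 4}, then test f_x and f at those candidates.
  x = -4: f_y(-4, y) = 10*y - 42; no integer root y with |y| ≤ 4.
  x = -3: f_y(-3, y) = 8*y - 26; no integer root y with |y| ≤ 4.
  x = -2: f_y(-2, y) = 6*y - 14; no integer root y with |y| ≤ 4.
  x = -1: f_y(-1, y) = 4*y - 6; no integer root y with |y| ≤ 4.
  x = 0: f_y(0, y) = 2*y - 2; vanishes at y ∈ {1}. (0, 1): f_x = 0, f = 0 — SINGULAR.
  x = 1: f_y(1, y) = -2; no integer root y with |y| ≤ 4.
  x = 2: f_y(2, y) = -2*y - 6; vanishes at y ∈ {-3}. (2, -3): f_x = -24 ≠ 0.
  x = 3: f_y(3, y) = -4*y - 14; no integer root y with |y| ≤ 4.
  x = 4: f_y(4, y) = -6*y - 26; no integer root y with |y| ≤ 4.
Only singular point on the grid: (0, 1).
Classify: substitute x = 0 + u, y = 1 + v and expand: f = -3*u**3 - 2*u**2*v - u**2 - u*v**2 + v**2.
No constant or linear terms (consistent with a singular point). Quadratic part: -u**2 + v**2. Cubic part: -3*u**3 - 2*u**2*v - u*v**2.
The quadratic part v**2 - u**2 = (v − u)(v + u) splits into two distinct linear factors, so there are two distinct tangent lines y − 1 = ±(x − 0) — this is a node (ordinary double point).
Classification: node.


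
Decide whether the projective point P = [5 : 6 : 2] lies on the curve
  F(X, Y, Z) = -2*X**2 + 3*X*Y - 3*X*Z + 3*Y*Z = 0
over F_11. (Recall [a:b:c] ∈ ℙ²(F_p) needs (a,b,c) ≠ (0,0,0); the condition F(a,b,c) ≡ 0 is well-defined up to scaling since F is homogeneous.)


F(5,6,2) ≡ 2 (mod 11); P is NOT on the curve.

Evaluate F(5, 6, 2) term-by-term (mod 11).
  -2*X**2 ↦ -2·25·1·1 = -50
  3*X*Y ↦ 3·5·6·1 = 90
  -3*X*Z ↦ -3·5·1·2 = -30
  3*Y*Z ↦ 3·1·6·2 = 36
Sum: F(5, 6, 2) = (-50) + (90) + (-30) + (36) = 46.
Reducing mod 11: 46 ≡ 2 (mod 11).
Since F(a, b, c) ≡ 2 ≠ 0 (mod 11), P does NOT lie on the curve.


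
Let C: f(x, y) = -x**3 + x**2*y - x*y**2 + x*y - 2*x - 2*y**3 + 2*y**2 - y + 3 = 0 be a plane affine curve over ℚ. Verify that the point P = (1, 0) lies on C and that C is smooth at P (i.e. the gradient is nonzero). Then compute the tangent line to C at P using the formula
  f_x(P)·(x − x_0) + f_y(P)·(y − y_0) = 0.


Tangent line at P: -5*x + y + 5 = 0.

Step 1: f(1, 0) = 0, so P lies on C.
Step 2: partial derivatives
  f_x(x, y) = -3*x**2 + 2*x*y - y**2 + y - 2, f_y(x, y) = x**2 - 2*x*y + x - 6*y**2 + 4*y - 1.
  f_x(P) = -5, f_y(P) = 1 (gradient nonzero, so P is smooth).
Step 3: tangent line at P: -5·(x − 1) + 1·(y − 0) = 0.
Expanding: -5*x + y + 5 = 0.


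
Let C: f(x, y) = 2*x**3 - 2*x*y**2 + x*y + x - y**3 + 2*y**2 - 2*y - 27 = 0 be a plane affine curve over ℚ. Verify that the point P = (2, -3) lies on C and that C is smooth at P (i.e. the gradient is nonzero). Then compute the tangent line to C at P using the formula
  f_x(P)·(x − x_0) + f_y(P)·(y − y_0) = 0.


Tangent line at P: 4*x - 15*y - 53 = 0.

Step 1: f(2, -3) = 0, so P lies on C.
Step 2: partial derivatives
  f_x(x, y) = 6*x**2 - 2*y**2 + y + 1, f_y(x, y) = -4*x*y + x - 3*y**2 + 4*y - 2.
  f_x(P) = 4, f_y(P) = -15 (gradient nonzero, so P is smooth).
Step 3: tangent line at P: 4·(x − 2) + -15·(y − -3) = 0.
Expanding: 4*x - 15*y - 53 = 0.


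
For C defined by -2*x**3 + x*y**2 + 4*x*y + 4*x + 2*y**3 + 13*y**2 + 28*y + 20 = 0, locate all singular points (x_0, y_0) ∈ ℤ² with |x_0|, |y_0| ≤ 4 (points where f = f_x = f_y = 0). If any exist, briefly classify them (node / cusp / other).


Singular points: {(0, -2)}; classification: cusp.

Compute partial derivatives:
  f_x = -6*x**2 + y**2 + 4*y + 4.
  f_y = 2*x*y + 4*x + 6*y**2 + 26*y + 28.
Scan x_0 ∈ {−4, ..., 4}. For each x_0, f_y(x_0, y) is a polynomial in y; find its integer roots y ∈ {−4, ..., 4}, then test f_x and f at those candidates.
  x = -4: f_y(-4, y) = 6*y**2 + 18*y + 12; vanishes at y ∈ {-2, -1}. (-4, -2): f_x = -96 ≠ 0; (-4, -1): f_x = -95 ≠ 0.
  x = -3: f_y(-3, y) = 6*y**2 + 20*y + 16; vanishes at y ∈ {-2}. (-3, -2): f_x = -54 ≠ 0.
  x = -2: f_y(-2, y) = 6*y**2 + 22*y + 20; vanishes at y ∈ {-2}. (-2, -2): f_x = -24 ≠ 0.
  x = -1: f_y(-1, y) = 6*y**2 + 24*y + 24; vanishes at y ∈ {-2}. (-1, -2): f_x = -6 ≠ 0.
  x = 0: f_y(0, y) = 6*y**2 + 26*y + 28; vanishes at y ∈ {-2}. (0, -2): f_x = 0, f = 0 — SINGULAR.
  x = 1: f_y(1, y) = 6*y**2 + 28*y + 32; vanishes at y ∈ {-2}. (1, -2): f_x = -6 ≠ 0.
  x = 2: f_y(2, y) = 6*y**2 + 30*y + 36; vanishes at y ∈ {-3, -2}. (2, -3): f_x = -23 ≠ 0; (2, -2): f_x = -24 ≠ 0.
  x = 3: f_y(3, y) = 6*y**2 + 32*y + 40; vanishes at y ∈ {-2}. (3, -2): f_x = -54 ≠ 0.
  x = 4: f_y(4, y) = 6*y**2 + 34*y + 44; vanishes at y ∈ {-2}. (4, -2): f_x = -96 ≠ 0.
Only singular point on the grid: (0, -2).
Classify: substitute x = 0 + u, y = -2 + v and expand: f = -2*u**3 + u*v**2 + 2*v**3 + v**2.
No constant or linear terms (consistent with a singular point). Quadratic part: v**2. Cubic part: -2*u**3 + u*v**2 + 2*v**3.
The quadratic part v**2 is a perfect square, so there is a single (double) tangent line v = 0, i.e. y = -2. Restricting the cubic part to that line (v = 0) leaves -2*u**3 ≠ 0, so f is not divisible by v and the branch is v² ≈ 2*u**3 to lowest order — this is a cusp.
Classification: cusp.


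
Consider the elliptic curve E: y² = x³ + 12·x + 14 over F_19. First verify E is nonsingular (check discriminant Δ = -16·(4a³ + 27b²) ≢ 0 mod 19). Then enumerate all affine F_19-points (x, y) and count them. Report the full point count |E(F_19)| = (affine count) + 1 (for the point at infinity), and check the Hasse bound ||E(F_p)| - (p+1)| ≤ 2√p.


Affine points = {(3, 1), (3, 18), (5, 3), (5, 16), (6, 6), (6, 13), (7, 2), (7, 17), (12, 9), (12, 10), (13, 7), (13, 12), (14, 0), (15, 4), (15, 15), (17, 1), (17, 18), (18, 1), (18, 18)}; affine count = 19; |E(F_19)| = 20.

Discriminant check: Δ ∝ 4a³ + 27b² = 4·12³ + 27·14² = 4·1728 + 27·196 ≡ 6 (mod 19). Nonzero ⇒ E is nonsingular.
For each x ∈ F_19, compute rhs = x³ + 12·x + 14 mod 19, then count y ∈ F_19 with y² ≡ rhs.
  x = 0: rhs = 14, matching y values: none (0 points).
  x = 1: rhs = 8, matching y values: none (0 points).
  x = 2: rhs = 8, matching y values: none (0 points).
  x = 3: rhs = 1, matching y values: 1, 18 (2 points).
  x = 4: rhs = 12, matching y values: none (0 points).
  x = 5: rhs = 9, matching y values: 3, 16 (2 points).
  x = 6: rhs = 17, matching y values: 6, 13 (2 points).
  x = 7: rhs = 4, matching y values: 2, 17 (2 points).
  x = 8: rhs = 14, matching y values: none (0 points).
  x = 9: rhs = 15, matching y values: none (0 points).
  x = 10: rhs = 13, matching y values: none (0 points).
  x = 11: rhs = 14, matching y values: none (0 points).
  x = 12: rhs = 5, matching y values: 9, 10 (2 points).
  x = 13: rhs = 11, matching y values: 7, 12 (2 points).
  x = 14: rhs = 0, matching y values: 0 (1 points).
  x = 15: rhs = 16, matching y values: 4, 15 (2 points).
  x = 16: rhs = 8, matching y values: none (0 points).
  x = 17: rhs = 1, matching y values: 1, 18 (2 points).
  x = 18: rhs = 1, matching y values: 1, 18 (2 points).
Total affine count: 19.
Full point count |E(F_19)| = 19 + 1 = 20.
Hasse bound: |20 − (19+1)| = |0| = 0 ≤ 2√19 ≈ 8.7178 ✓.


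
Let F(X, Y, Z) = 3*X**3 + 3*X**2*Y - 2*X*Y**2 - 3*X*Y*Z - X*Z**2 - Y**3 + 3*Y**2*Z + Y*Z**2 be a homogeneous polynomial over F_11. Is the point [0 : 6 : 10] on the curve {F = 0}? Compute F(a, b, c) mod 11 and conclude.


F(0,6,10) ≡ 1 (mod 11); P is NOT on the curve.

Evaluate F(0, 6, 10) term-by-term (mod 11).
  3*X**3 ↦ 3·0·1·1 = 0
  3*X**2*Y ↦ 3·0·6·1 = 0
  -2*X*Y**2 ↦ -2·0·36·1 = 0
  -3*X*Y*Z ↦ -3·0·6·10 = 0
  -X*Z**2 ↦ -1·0·1·100 = 0
  -Y**3 ↦ -1·1·216·1 = -216
  3*Y**2*Z ↦ 3·1·36·10 = 1080
  Y*Z**2 ↦ 1·1·6·100 = 600
Sum: F(0, 6, 10) = (0) + (0) + (0) + (0) + (0) + (-216) + (1080) + (600) = 1464.
Reducing mod 11: 1464 ≡ 1 (mod 11).
Since F(a, b, c) ≡ 1 ≠ 0 (mod 11), P does NOT lie on the curve.


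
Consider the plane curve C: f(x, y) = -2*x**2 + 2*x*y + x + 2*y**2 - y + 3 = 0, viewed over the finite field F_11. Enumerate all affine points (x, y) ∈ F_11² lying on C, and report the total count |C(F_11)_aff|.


Affine F_11-points: {(2, 2), (3, 7), (6, 2), (6, 9), (7, 0), (7, 10), (9, 9), (9, 10), (10, 0), (10, 7)}; count = 10.

For each of the 121 pairs (x, y) ∈ F_11², evaluate f(x, y) mod 11. Record the zeros.
  x = 0: [0↦3, 1↦4, 2↦9, 3↦7, 4↦9, 5↦4, 6↦3, 7↦6, 8↦2, 9↦2, 10↦6]  zeros at y ∈ ∅
  x = 1: [0↦2, 1↦5, 2↦1, 3↦1, 4↦5, 5↦2, 6↦3, 7↦8, 8↦6, 9↦8, 10↦3]  zeros at y ∈ ∅
  x = 2: [0↦8, 1↦2, 2↦0, 3↦2, 4↦8, 5↦7, 6↦10, 7↦6, 8↦6, 9↦10, 10↦7]  zeros at y ∈ {2}
  x = 3: [0↦10, 1↦6, 2↦6, 3↦10, 4↦7, 5↦8, 6↦2, 7↦0, 8↦2, 9↦8, 10↦7]  zeros at y ∈ {7}
  x = 4: [0↦8, 1↦6, 2↦8, 3↦3, 4↦2, 5↦5, 6↦1, 7↦1, 8↦5, 9↦2, 10↦3]  zeros at y ∈ ∅
  x = 5: [0↦2, 1↦2, 2↦6, 3↦3, 4↦4, 5↦9, 6↦7, 7↦9, 8↦4, 9↦3, 10↦6]  zeros at y ∈ ∅
  x = 6: [0↦3, 1↦5, 2↦0, 3↦10, 4↦2, 5↦9, 6↦9, 7↦2, 8↦10, 9↦0, 10↦5]  zeros at y ∈ {2, 9}
  x = 7: [0↦0, 1↦4, 2↦1, 3↦2, 4↦7, 5↦5, 6↦7, 7↦2, 8↦1, 9↦4, 10↦0]  zeros at y ∈ {0, 10}
  x = 8: [0↦4, 1↦10, 2↦9, 3↦1, 4↦8, 5↦8, 6↦1, 7↦9, 8↦10, 9↦4, 10↦2]  zeros at y ∈ ∅
  x = 9: [0↦4, 1↦1, 2↦2, 3↦7, 4↦5, 5↦7, 6↦2, 7↦1, 8↦4, 9↦0, 10↦0]  zeros at y ∈ {9, 10}
  x = 10: [0↦0, 1↦10, 2↦2, 3↦9, 4↦9, 5↦2, 6↦10, 7↦0, 8↦5, 9↦3, 10↦5]  zeros at y ∈ {0, 7}
Collecting zeros: affine points = {(2, 2), (3, 7), (6, 2), (6, 9), (7, 0), (7, 10), (9, 9), (9, 10), (10, 0), (10, 7)}.
Total count |C(F_11)_aff| = 10.


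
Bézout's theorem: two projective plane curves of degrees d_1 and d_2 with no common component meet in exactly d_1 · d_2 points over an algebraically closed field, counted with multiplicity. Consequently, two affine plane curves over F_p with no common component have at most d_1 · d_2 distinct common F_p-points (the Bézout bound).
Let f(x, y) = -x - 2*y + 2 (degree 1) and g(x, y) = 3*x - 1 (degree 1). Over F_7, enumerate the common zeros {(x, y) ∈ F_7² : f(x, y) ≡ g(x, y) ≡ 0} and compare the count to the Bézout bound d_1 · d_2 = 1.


Common zeros: {(5, 2)}; count = 1; Bézout bound = 1.

deg(f) = 1, deg(g) = 1, so Bézout bound = 1.
Scan x ∈ F_7. For each x, list the y ∈ F_7 with f(x, y) ≡ 0 and those with g(x, y) ≡ 0 (mod 7); the common zeros in that column are the intersection.
  x = 0: f ≡ 0 at y ∈ {1}; g ≡ 0 at y ∈ ∅; common: ∅.
  x = 1: f ≡ 0 at y ∈ {4}; g ≡ 0 at y ∈ ∅; common: ∅.
  x = 2: f ≡ 0 at y ∈ {0}; g ≡ 0 at y ∈ ∅; common: ∅.
  x = 3: f ≡ 0 at y ∈ {3}; g ≡ 0 at y ∈ ∅; common: ∅.
  x = 4: f ≡ 0 at y ∈ {6}; g ≡ 0 at y ∈ ∅; common: ∅.
  x = 5: f ≡ 0 at y ∈ {2}; g ≡ 0 at y ∈ {0, 1, 2, 3, 4, 5, 6}; common: {2}.
  x = 6: f ≡ 0 at y ∈ {5}; g ≡ 0 at y ∈ ∅; common: ∅.
Collecting: common zeros = {(5, 2)}, so the count is 1.
Comparison with the Bézout bound: 1 ≤ 1 = deg(f)·deg(g), as expected for curves with no common component (the bound is attained).


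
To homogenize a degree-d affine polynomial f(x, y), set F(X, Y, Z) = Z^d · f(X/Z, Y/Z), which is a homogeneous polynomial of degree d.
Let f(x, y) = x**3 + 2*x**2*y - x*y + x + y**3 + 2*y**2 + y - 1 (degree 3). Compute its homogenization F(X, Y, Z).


F(X, Y, Z) = X**3 + 2*X**2*Y - X*Y*Z + X*Z**2 + Y**3 + 2*Y**2*Z + Y*Z**2 - Z**3

deg(f) = 3.
Substitute x = X/Z, y = Y/Z into f, then multiply by Z^3.
  monomial 1·x^3·y^0 ↦ 1·X^3·Y^0·Z^0.
  monomial 2·x^2·y^1 ↦ 2·X^2·Y^1·Z^0.
  monomial -1·x^1·y^1 ↦ -1·X^1·Y^1·Z^1.
  monomial 1·x^1·y^0 ↦ 1·X^1·Y^0·Z^2.
  monomial 1·x^0·y^3 ↦ 1·X^0·Y^3·Z^0.
  monomial 2·x^0·y^2 ↦ 2·X^0·Y^2·Z^1.
  monomial 1·x^0·y^1 ↦ 1·X^0·Y^1·Z^2.
  monomial -1·x^0·y^0 ↦ -1·X^0·Y^0·Z^3.
Collecting: F(X, Y, Z) = X**3 + 2*X**2*Y - X*Y*Z + X*Z**2 + Y**3 + 2*Y**2*Z + Y*Z**2 - Z**3.


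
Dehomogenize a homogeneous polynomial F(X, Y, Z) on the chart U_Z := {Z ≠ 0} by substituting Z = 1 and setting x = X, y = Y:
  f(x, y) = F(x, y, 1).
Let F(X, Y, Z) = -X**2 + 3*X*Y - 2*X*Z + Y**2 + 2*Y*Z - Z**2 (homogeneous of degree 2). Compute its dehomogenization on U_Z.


f(x, y) = -x**2 + 3*x*y - 2*x + y**2 + 2*y - 1

On U_Z we set Z = 1. Each monomial c·X^i·Y^j·Z^k in F becomes c·x^i·y^j·1^k = c·x^i·y^j.
Substituting Z = 1: F(X, Y, 1) = -x**2 + 3*x*y - 2*x + y**2 + 2*y - 1.
Note: deg(f) ≤ deg(F) = 2; strict inequality happens when F is divisible by Z (lost terms).


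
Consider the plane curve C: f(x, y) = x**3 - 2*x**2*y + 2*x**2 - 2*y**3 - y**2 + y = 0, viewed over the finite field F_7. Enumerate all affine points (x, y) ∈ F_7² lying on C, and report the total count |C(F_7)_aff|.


Affine F_7-points: {(0, 0), (0, 4), (0, 6), (1, 3), (2, 5), (3, 5), (3, 6), (4, 2), (5, 0), (5, 3), (6, 2), (6, 4)}; count = 12.

For each of the 49 pairs (x, y) ∈ F_7², evaluate f(x, y) mod 7. Record the zeros.
  x = 0: [0↦0, 1↦5, 2↦3, 3↦3, 4↦0, 5↦3, 6↦0]  zeros at y ∈ {0, 4, 6}
  x = 1: [0↦3, 1↦6, 2↦2, 3↦0, 4↦2, 5↦3, 6↦5]  zeros at y ∈ {3}
  x = 2: [0↦2, 1↦6, 2↦3, 3↦2, 4↦5, 5↦0, 6↦3]  zeros at y ∈ {5}
  x = 3: [0↦3, 1↦4, 2↦5, 3↦1, 4↦1, 5↦0, 6↦0]  zeros at y ∈ {5, 6}
  x = 4: [0↦5, 1↦6, 2↦0, 3↦3, 4↦3, 5↦2, 6↦2]  zeros at y ∈ {2}
  x = 5: [0↦0, 1↦4, 2↦1, 3↦0, 4↦3, 5↦5, 6↦1]  zeros at y ∈ {0, 3}
  x = 6: [0↦1, 1↦4, 2↦0, 3↦5, 4↦0, 5↦1, 6↦3]  zeros at y ∈ {2, 4}
Collecting zeros: affine points = {(0, 0), (0, 4), (0, 6), (1, 3), (2, 5), (3, 5), (3, 6), (4, 2), (5, 0), (5, 3), (6, 2), (6, 4)}.
Total count |C(F_7)_aff| = 12.


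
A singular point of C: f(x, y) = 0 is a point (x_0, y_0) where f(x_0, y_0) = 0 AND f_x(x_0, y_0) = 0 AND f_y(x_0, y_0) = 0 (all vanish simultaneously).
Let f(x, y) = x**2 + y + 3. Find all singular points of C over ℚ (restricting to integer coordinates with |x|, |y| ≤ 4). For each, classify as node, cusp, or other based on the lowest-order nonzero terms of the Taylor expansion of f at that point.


No singular points in the scanned grid; C is smooth there.

Compute partial derivatives:
  f_x = 2*x.
  f_y = 1.
f_y = 1 is a nonzero constant, so f_y never vanishes: no point (x, y) can satisfy f = f_x = f_y = 0. In particular no (x, y) ∈ {−4, ..., 4}² is singular; the curve is smooth.


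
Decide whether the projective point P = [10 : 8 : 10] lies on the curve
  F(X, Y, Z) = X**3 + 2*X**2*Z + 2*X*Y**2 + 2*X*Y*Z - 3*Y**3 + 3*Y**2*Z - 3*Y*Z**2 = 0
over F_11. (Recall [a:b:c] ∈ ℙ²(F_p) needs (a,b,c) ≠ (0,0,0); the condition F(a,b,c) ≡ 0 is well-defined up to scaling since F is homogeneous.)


F(10,8,10) ≡ 3 (mod 11); P is NOT on the curve.

Evaluate F(10, 8, 10) term-by-term (mod 11).
  X**3 ↦ 1·1000·1·1 = 1000
  2*X**2*Z ↦ 2·100·1·10 = 2000
  2*X*Y**2 ↦ 2·10·64·1 = 1280
  2*X*Y*Z ↦ 2·10·8·10 = 1600
  -3*Y**3 ↦ -3·1·512·1 = -1536
  3*Y**2*Z ↦ 3·1·64·10 = 1920
  -3*Y*Z**2 ↦ -3·1·8·100 = -2400
Sum: F(10, 8, 10) = (1000) + (2000) + (1280) + (1600) + (-1536) + (1920) + (-2400) = 3864.
Reducing mod 11: 3864 ≡ 3 (mod 11).
Since F(a, b, c) ≡ 3 ≠ 0 (mod 11), P does NOT lie on the curve.


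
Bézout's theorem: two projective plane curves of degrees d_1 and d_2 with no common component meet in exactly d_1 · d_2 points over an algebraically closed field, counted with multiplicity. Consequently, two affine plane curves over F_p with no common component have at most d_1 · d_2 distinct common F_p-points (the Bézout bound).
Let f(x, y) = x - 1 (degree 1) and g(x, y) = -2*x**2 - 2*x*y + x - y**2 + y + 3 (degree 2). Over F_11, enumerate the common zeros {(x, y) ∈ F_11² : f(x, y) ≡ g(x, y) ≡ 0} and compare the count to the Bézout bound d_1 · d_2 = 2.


Common zeros: {(1, 1), (1, 9)}; count = 2; Bézout bound = 2.

deg(f) = 1, deg(g) = 2, so Bézout bound = 2.
Scan x ∈ F_11. For each x, list the y ∈ F_11 with f(x, y) ≡ 0 and those with g(x, y) ≡ 0 (mod 11); the common zeros in that column are the intersection.
  x = 0: f ≡ 0 at y ∈ ∅; g ≡ 0 at y ∈ ∅; common: ∅.
  x = 1: f ≡ 0 at y ∈ {0, 1, 2, 3, 4, 5, 6, 7, 8, 9, 10}; g ≡ 0 at y ∈ {1, 9}; common: {1, 9}.
  x = 2: f ≡ 0 at y ∈ ∅; g ≡ 0 at y ∈ ∅; common: ∅.
  x = 3: f ≡ 0 at y ∈ ∅; g ≡ 0 at y ∈ ∅; common: ∅.
  x = 4: f ≡ 0 at y ∈ ∅; g ≡ 0 at y ∈ {1, 3}; common: ∅.
  x = 5: f ≡ 0 at y ∈ ∅; g ≡ 0 at y ∈ {6, 7}; common: ∅.
  x = 6: f ≡ 0 at y ∈ ∅; g ≡ 0 at y ∈ {5, 6}; common: ∅.
  x = 7: f ≡ 0 at y ∈ ∅; g ≡ 0 at y ∈ {0, 9}; common: ∅.
  x = 8: f ≡ 0 at y ∈ ∅; g ≡ 0 at y ∈ ∅; common: ∅.
  x = 9: f ≡ 0 at y ∈ ∅; g ≡ 0 at y ∈ ∅; common: ∅.
  x = 10: f ≡ 0 at y ∈ ∅; g ≡ 0 at y ∈ {0, 3}; common: ∅.
Collecting: common zeros = {(1, 1), (1, 9)}, so the count is 2.
Comparison with the Bézout bound: 2 ≤ 2 = deg(f)·deg(g), as expected for curves with no common component (the bound is attained).


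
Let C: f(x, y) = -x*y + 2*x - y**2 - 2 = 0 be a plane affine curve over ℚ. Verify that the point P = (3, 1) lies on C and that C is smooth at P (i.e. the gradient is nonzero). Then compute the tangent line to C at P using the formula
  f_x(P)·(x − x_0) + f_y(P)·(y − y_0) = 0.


Tangent line at P: x - 5*y + 2 = 0.

Step 1: f(3, 1) = 0, so P lies on C.
Step 2: partial derivatives
  f_x(x, y) = 2 - y, f_y(x, y) = -x - 2*y.
  f_x(P) = 1, f_y(P) = -5 (gradient nonzero, so P is smooth).
Step 3: tangent line at P: 1·(x − 3) + -5·(y − 1) = 0.
Expanding: x - 5*y + 2 = 0.


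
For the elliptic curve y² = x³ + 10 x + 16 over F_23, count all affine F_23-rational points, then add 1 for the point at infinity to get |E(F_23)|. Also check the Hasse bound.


Affine points = {(0, 4), (0, 19), (1, 2), (1, 21), (3, 2), (3, 21), (6, 4), (6, 19), (10, 9), (10, 14), (11, 10), (11, 13), (12, 1), (12, 22), (14, 5), (14, 18), (17, 4), (17, 19), (18, 5), (18, 18), (19, 2), (19, 21)}; affine count = 22; |E(F_23)| = 23.

Discriminant check: Δ ∝ 4a³ + 27b² = 4·10³ + 27·16² = 4·1000 + 27·256 ≡ 10 (mod 23). Nonzero ⇒ E is nonsingular.
For each x ∈ F_23, compute rhs = x³ + 10·x + 16 mod 23, then count y ∈ F_23 with y² ≡ rhs.
  x = 0: rhs = 16, matching y values: 4, 19 (2 points).
  x = 1: rhs = 4, matching y values: 2, 21 (2 points).
  x = 2: rhs = 21, matching y values: none (0 points).
  x = 3: rhs = 4, matching y values: 2, 21 (2 points).
  x = 4: rhs = 5, matching y values: none (0 points).
  x = 5: rhs = 7, matching y values: none (0 points).
  x = 6: rhs = 16, matching y values: 4, 19 (2 points).
  x = 7: rhs = 15, matching y values: none (0 points).
  x = 8: rhs = 10, matching y values: none (0 points).
  x = 9: rhs = 7, matching y values: none (0 points).
  x = 10: rhs = 12, matching y values: 9, 14 (2 points).
  x = 11: rhs = 8, matching y values: 10, 13 (2 points).
  x = 12: rhs = 1, matching y values: 1, 22 (2 points).
  x = 13: rhs = 20, matching y values: none (0 points).
  x = 14: rhs = 2, matching y values: 5, 18 (2 points).
  x = 15: rhs = 22, matching y values: none (0 points).
  x = 16: rhs = 17, matching y values: none (0 points).
  x = 17: rhs = 16, matching y values: 4, 19 (2 points).
  x = 18: rhs = 2, matching y values: 5, 18 (2 points).
  x = 19: rhs = 4, matching y values: 2, 21 (2 points).
  x = 20: rhs = 5, matching y values: none (0 points).
  x = 21: rhs = 11, matching y values: none (0 points).
  x = 22: rhs = 5, matching y values: none (0 points).
Total affine count: 22.
Full point count |E(F_23)| = 22 + 1 = 23.
Hasse bound: |23 − (23+1)| = |-1| = 1 ≤ 2√23 ≈ 9.5917 ✓.


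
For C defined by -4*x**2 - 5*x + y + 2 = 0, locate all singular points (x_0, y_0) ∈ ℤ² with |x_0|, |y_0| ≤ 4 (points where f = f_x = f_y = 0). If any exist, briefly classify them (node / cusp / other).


No singular points in the scanned grid; C is smooth there.

Compute partial derivatives:
  f_x = -8*x - 5.
  f_y = 1.
f_y = 1 is a nonzero constant, so f_y never vanishes: no point (x, y) can satisfy f = f_x = f_y = 0. In particular no (x, y) ∈ {−4, ..., 4}² is singular; the curve is smooth.


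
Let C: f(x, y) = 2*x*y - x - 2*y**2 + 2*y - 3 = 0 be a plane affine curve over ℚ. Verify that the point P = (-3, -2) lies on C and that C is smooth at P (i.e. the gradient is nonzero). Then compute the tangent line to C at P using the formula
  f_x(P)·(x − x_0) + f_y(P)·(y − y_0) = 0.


Tangent line at P: -5*x + 4*y - 7 = 0.

Step 1: f(-3, -2) = 0, so P lies on C.
Step 2: partial derivatives
  f_x(x, y) = 2*y - 1, f_y(x, y) = 2*x - 4*y + 2.
  f_x(P) = -5, f_y(P) = 4 (gradient nonzero, so P is smooth).
Step 3: tangent line at P: -5·(x − -3) + 4·(y − -2) = 0.
Expanding: -5*x + 4*y - 7 = 0.
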